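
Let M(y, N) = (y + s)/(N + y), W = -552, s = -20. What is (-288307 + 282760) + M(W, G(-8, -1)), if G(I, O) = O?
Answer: -3066919/553 ≈ -5546.0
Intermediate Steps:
M(y, N) = (-20 + y)/(N + y) (M(y, N) = (y - 20)/(N + y) = (-20 + y)/(N + y))
(-288307 + 282760) + M(W, G(-8, -1)) = (-288307 + 282760) + (-20 - 552)/(-1 - 552) = -5547 - 572/(-553) = -5547 - 1/553*(-572) = -5547 + 572/553 = -3066919/553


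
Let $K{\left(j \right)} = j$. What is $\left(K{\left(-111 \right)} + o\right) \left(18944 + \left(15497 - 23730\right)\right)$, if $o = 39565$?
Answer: $422591794$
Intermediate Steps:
$\left(K{\left(-111 \right)} + o\right) \left(18944 + \left(15497 - 23730\right)\right) = \left(-111 + 39565\right) \left(18944 + \left(15497 - 23730\right)\right) = 39454 \left(18944 + \left(15497 - 23730\right)\right) = 39454 \left(18944 - 8233\right) = 39454 \cdot 10711 = 422591794$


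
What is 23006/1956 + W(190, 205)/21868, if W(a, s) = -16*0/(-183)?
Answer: 11503/978 ≈ 11.762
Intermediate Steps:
W(a, s) = 0 (W(a, s) = 0*(-1/183) = 0)
23006/1956 + W(190, 205)/21868 = 23006/1956 + 0/21868 = 23006*(1/1956) + 0*(1/21868) = 11503/978 + 0 = 11503/978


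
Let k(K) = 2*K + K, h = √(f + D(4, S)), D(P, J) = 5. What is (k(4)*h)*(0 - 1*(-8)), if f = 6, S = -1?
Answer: 96*√11 ≈ 318.40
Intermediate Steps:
h = √11 (h = √(6 + 5) = √11 ≈ 3.3166)
k(K) = 3*K
(k(4)*h)*(0 - 1*(-8)) = ((3*4)*√11)*(0 - 1*(-8)) = (12*√11)*(0 + 8) = (12*√11)*8 = 96*√11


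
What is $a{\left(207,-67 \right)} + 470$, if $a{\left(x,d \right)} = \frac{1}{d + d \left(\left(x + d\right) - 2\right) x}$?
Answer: $\frac{899574829}{1913989} \approx 470.0$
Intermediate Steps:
$a{\left(x,d \right)} = \frac{1}{d + d x \left(-2 + d + x\right)}$ ($a{\left(x,d \right)} = \frac{1}{d + d \left(\left(d + x\right) - 2\right) x} = \frac{1}{d + d \left(-2 + d + x\right) x} = \frac{1}{d + d x \left(-2 + d + x\right)}$)
$a{\left(207,-67 \right)} + 470 = \frac{1}{\left(-67\right) \left(1 + 207^{2} - 414 - 13869\right)} + 470 = - \frac{1}{67 \left(1 + 42849 - 414 - 13869\right)} + 470 = - \frac{1}{67 \cdot 28567} + 470 = \left(- \frac{1}{67}\right) \frac{1}{28567} + 470 = - \frac{1}{1913989} + 470 = \frac{899574829}{1913989}$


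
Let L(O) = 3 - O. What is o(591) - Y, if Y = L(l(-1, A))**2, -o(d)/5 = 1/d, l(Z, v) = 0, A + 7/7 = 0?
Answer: -5324/591 ≈ -9.0085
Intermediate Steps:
A = -1 (A = -1 + 0 = -1)
o(d) = -5/d
Y = 9 (Y = (3 - 1*0)**2 = (3 + 0)**2 = 3**2 = 9)
o(591) - Y = -5/591 - 1*9 = -5*1/591 - 9 = -5/591 - 9 = -5324/591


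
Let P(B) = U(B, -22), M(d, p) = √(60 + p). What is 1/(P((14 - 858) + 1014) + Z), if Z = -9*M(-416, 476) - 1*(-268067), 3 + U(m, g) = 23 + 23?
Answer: 1655/443721782 + √134/3993496038 ≈ 3.7327e-6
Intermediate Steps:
U(m, g) = 43 (U(m, g) = -3 + (23 + 23) = -3 + 46 = 43)
P(B) = 43
Z = 268067 - 18*√134 (Z = -9*√(60 + 476) - 1*(-268067) = -18*√134 + 268067 = 268067 - 18*√134 ≈ 2.6786e+5)
1/(P((14 - 858) + 1014) + Z) = 1/(43 + (268067 - 18*√134)) = 1/(268110 - 18*√134)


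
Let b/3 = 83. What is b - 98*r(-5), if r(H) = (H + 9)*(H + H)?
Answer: 4169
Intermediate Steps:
b = 249 (b = 3*83 = 249)
r(H) = 2*H*(9 + H) (r(H) = (9 + H)*(2*H) = 2*H*(9 + H))
b - 98*r(-5) = 249 - 196*(-5)*(9 - 5) = 249 - 196*(-5)*4 = 249 - 98*(-40) = 249 + 3920 = 4169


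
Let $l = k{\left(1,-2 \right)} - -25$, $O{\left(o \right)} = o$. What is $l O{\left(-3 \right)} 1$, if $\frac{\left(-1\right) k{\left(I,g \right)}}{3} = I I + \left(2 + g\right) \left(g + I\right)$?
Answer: $-66$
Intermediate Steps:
$k{\left(I,g \right)} = - 3 I^{2} - 3 \left(2 + g\right) \left(I + g\right)$ ($k{\left(I,g \right)} = - 3 \left(I I + \left(2 + g\right) \left(g + I\right)\right) = - 3 \left(I^{2} + \left(2 + g\right) \left(I + g\right)\right) = - 3 I^{2} - 3 \left(2 + g\right) \left(I + g\right)$)
$l = 22$ ($l = \left(\left(-6\right) 1 - -12 - 3 \cdot 1^{2} - 3 \left(-2\right)^{2} - 3 \left(-2\right)\right) - -25 = \left(-6 + 12 - 3 - 12 + 6\right) + 25 = -3 + 25 = 22$)
$l O{\left(-3 \right)} 1 = 22 \left(-3\right) 1 = \left(-66\right) 1 = -66$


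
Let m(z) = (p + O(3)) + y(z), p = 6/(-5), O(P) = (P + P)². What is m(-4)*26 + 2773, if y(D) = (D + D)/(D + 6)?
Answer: 17869/5 ≈ 3573.8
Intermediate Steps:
O(P) = 4*P² (O(P) = (2*P)² = 4*P²)
p = -6/5 (p = 6*(-⅕) = -6/5 ≈ -1.2000)
y(D) = 2*D/(6 + D) (y(D) = (2*D)/(6 + D) = 2*D/(6 + D))
m(z) = 174/5 + 2*z/(6 + z) (m(z) = (-6/5 + 4*3²) + 2*z/(6 + z) = (-6/5 + 4*9) + 2*z/(6 + z) = (-6/5 + 36) + 2*z/(6 + z) = 174/5 + 2*z/(6 + z))
m(-4)*26 + 2773 = (4*(261 + 46*(-4))/(5*(6 - 4)))*26 + 2773 = ((⅘)*(261 - 184)/2)*26 + 2773 = ((⅘)*(½)*77)*26 + 2773 = (154/5)*26 + 2773 = 4004/5 + 2773 = 17869/5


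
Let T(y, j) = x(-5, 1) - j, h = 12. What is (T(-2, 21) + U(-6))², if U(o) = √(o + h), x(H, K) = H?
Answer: (26 - √6)² ≈ 554.63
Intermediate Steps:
T(y, j) = -5 - j
U(o) = √(12 + o) (U(o) = √(o + 12) = √(12 + o))
(T(-2, 21) + U(-6))² = ((-5 - 1*21) + √(12 - 6))² = ((-5 - 21) + √6)² = (-26 + √6)²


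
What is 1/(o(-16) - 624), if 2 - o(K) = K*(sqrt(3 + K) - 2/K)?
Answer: -155/96932 - I*sqrt(13)/24233 ≈ -0.0015991 - 0.00014879*I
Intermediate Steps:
o(K) = 2 - K*(sqrt(3 + K) - 2/K)
1/(o(-16) - 624) = 1/((4 - 1*(-16)*sqrt(3 - 16)) - 624) = 1/((4 - 1*(-16)*sqrt(-13)) - 624) = 1/((4 - 1*(-16)*I*sqrt(13)) - 624) = 1/((4 + 16*I*sqrt(13)) - 624) = 1/(-620 + 16*I*sqrt(13))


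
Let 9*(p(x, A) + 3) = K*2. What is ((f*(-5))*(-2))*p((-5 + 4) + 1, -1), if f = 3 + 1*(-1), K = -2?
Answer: -620/9 ≈ -68.889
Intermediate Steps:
p(x, A) = -31/9 (p(x, A) = -3 + (-2*2)/9 = -3 + (1/9)*(-4) = -3 - 4/9 = -31/9)
f = 2 (f = 3 - 1 = 2)
((f*(-5))*(-2))*p((-5 + 4) + 1, -1) = ((2*(-5))*(-2))*(-31/9) = -10*(-2)*(-31/9) = 20*(-31/9) = -620/9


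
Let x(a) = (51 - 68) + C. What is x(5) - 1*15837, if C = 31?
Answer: -15823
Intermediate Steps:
x(a) = 14 (x(a) = (51 - 68) + 31 = -17 + 31 = 14)
x(5) - 1*15837 = 14 - 1*15837 = 14 - 15837 = -15823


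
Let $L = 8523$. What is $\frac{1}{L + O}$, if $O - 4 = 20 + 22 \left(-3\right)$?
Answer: $\frac{1}{8481} \approx 0.00011791$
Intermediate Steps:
$O = -42$ ($O = 4 + \left(20 + 22 \left(-3\right)\right) = 4 + \left(20 - 66\right) = 4 - 46 = -42$)
$\frac{1}{L + O} = \frac{1}{8523 - 42} = \frac{1}{8481}$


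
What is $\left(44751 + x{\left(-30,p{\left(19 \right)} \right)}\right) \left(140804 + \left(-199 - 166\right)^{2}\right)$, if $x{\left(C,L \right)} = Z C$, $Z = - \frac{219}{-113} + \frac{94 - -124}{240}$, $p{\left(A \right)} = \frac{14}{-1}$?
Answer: $\frac{5532331746795}{452} \approx 1.224 \cdot 10^{10}$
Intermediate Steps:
$p{\left(A \right)} = -14$ ($p{\left(A \right)} = 14 \left(-1\right) = -14$)
$Z = \frac{38597}{13560}$ ($Z = \left(-219\right) \left(- \frac{1}{113}\right) + \left(94 + 124\right) \frac{1}{240} = \frac{219}{113} + 218 \cdot \frac{1}{240} = \frac{219}{113} + \frac{109}{120} = \frac{38597}{13560} \approx 2.8464$)
$x{\left(C,L \right)} = \frac{38597 C}{13560}$
$\left(44751 + x{\left(-30,p{\left(19 \right)} \right)}\right) \left(140804 + \left(-199 - 166\right)^{2}\right) = \left(44751 + \frac{38597}{13560} \left(-30\right)\right) \left(140804 + \left(-199 - 166\right)^{2}\right) = \left(44751 - \frac{38597}{452}\right) \left(140804 + \left(-365\right)^{2}\right) = \frac{20188855 \left(140804 + 133225\right)}{452} = \frac{20188855}{452} \cdot 274029 = \frac{5532331746795}{452}$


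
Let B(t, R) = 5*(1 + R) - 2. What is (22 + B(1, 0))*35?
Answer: 875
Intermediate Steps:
B(t, R) = 3 + 5*R (B(t, R) = (5 + 5*R) - 2 = 3 + 5*R)
(22 + B(1, 0))*35 = (22 + (3 + 5*0))*35 = (22 + (3 + 0))*35 = (22 + 3)*35 = 25*35 = 875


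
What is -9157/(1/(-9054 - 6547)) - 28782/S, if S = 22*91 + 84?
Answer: 149001251960/1043 ≈ 1.4286e+8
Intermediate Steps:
S = 2086 (S = 2002 + 84 = 2086)
-9157/(1/(-9054 - 6547)) - 28782/S = -9157/(1/(-9054 - 6547)) - 28782/2086 = -9157/(1/(-15601)) - 28782*1/2086 = -9157/(-1/15601) - 14391/1043 = -9157*(-15601) - 14391/1043 = 142858357 - 14391/1043 = 149001251960/1043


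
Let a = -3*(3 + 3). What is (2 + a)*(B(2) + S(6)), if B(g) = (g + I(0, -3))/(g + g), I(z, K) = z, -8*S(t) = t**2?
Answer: 64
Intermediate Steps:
S(t) = -t**2/8
B(g) = 1/2 (B(g) = (g + 0)/(g + g) = g/((2*g)) = g*(1/(2*g)) = 1/2)
a = -18 (a = -3*6 = -18)
(2 + a)*(B(2) + S(6)) = (2 - 18)*(1/2 - 1/8*6**2) = -16*(1/2 - 1/8*36) = -16*(1/2 - 9/2) = -16*(-4) = 64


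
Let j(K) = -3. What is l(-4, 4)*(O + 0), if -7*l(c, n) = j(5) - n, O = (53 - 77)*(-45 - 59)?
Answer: 2496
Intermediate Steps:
O = 2496 (O = -24*(-104) = 2496)
l(c, n) = 3/7 + n/7 (l(c, n) = -(-3 - n)/7 = 3/7 + n/7)
l(-4, 4)*(O + 0) = (3/7 + (1/7)*4)*(2496 + 0) = (3/7 + 4/7)*2496 = 1*2496 = 2496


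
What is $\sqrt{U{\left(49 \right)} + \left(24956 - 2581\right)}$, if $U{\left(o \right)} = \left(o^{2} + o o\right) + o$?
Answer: $\sqrt{27226} \approx 165.0$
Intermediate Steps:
$U{\left(o \right)} = o + 2 o^{2}$ ($U{\left(o \right)} = \left(o^{2} + o^{2}\right) + o = 2 o^{2} + o = o + 2 o^{2}$)
$\sqrt{U{\left(49 \right)} + \left(24956 - 2581\right)} = \sqrt{49 \left(1 + 2 \cdot 49\right) + \left(24956 - 2581\right)} = \sqrt{49 \left(1 + 98\right) + 22375} = \sqrt{49 \cdot 99 + 22375} = \sqrt{4851 + 22375} = \sqrt{27226}$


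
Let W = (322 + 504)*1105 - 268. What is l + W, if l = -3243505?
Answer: -2331043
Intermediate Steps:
W = 912462 (W = 826*1105 - 268 = 912730 - 268 = 912462)
l + W = -3243505 + 912462 = -2331043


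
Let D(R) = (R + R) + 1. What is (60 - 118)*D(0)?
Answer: -58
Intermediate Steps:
D(R) = 1 + 2*R (D(R) = 2*R + 1 = 1 + 2*R)
(60 - 118)*D(0) = (60 - 118)*(1 + 2*0) = -58*(1 + 0) = -58*1 = -58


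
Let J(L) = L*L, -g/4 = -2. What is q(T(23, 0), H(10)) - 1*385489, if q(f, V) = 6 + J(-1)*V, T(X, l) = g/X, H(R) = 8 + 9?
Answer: -385466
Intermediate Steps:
g = 8 (g = -4*(-2) = 8)
H(R) = 17
J(L) = L**2
T(X, l) = 8/X
q(f, V) = 6 + V (q(f, V) = 6 + (-1)**2*V = 6 + 1*V = 6 + V)
q(T(23, 0), H(10)) - 1*385489 = (6 + 17) - 1*385489 = 23 - 385489 = -385466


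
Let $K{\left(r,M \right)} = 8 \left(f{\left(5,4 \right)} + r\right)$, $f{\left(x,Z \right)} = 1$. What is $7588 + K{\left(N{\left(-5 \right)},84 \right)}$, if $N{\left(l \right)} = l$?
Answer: $7556$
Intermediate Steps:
$K{\left(r,M \right)} = 8 + 8 r$ ($K{\left(r,M \right)} = 8 \left(1 + r\right) = 8 + 8 r$)
$7588 + K{\left(N{\left(-5 \right)},84 \right)} = 7588 + \left(8 + 8 \left(-5\right)\right) = 7588 + \left(8 - 40\right) = 7588 - 32 = 7556$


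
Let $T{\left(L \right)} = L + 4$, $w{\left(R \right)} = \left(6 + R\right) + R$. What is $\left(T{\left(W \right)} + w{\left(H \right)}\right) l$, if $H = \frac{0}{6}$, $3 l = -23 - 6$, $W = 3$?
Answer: $- \frac{377}{3} \approx -125.67$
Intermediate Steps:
$l = - \frac{29}{3}$ ($l = \frac{-23 - 6}{3} = \frac{1}{3} \left(-29\right) = - \frac{29}{3} \approx -9.6667$)
$H = 0$ ($H = 0 \cdot \frac{1}{6} = 0$)
$w{\left(R \right)} = 6 + 2 R$
$T{\left(L \right)} = 4 + L$
$\left(T{\left(W \right)} + w{\left(H \right)}\right) l = \left(\left(4 + 3\right) + \left(6 + 2 \cdot 0\right)\right) \left(- \frac{29}{3}\right) = \left(7 + \left(6 + 0\right)\right) \left(- \frac{29}{3}\right) = \left(7 + 6\right) \left(- \frac{29}{3}\right) = 13 \left(- \frac{29}{3}\right) = - \frac{377}{3}$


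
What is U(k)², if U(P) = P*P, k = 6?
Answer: 1296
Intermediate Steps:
U(P) = P²
U(k)² = (6²)² = 36² = 1296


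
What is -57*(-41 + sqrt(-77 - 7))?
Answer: 2337 - 114*I*sqrt(21) ≈ 2337.0 - 522.41*I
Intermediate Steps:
-57*(-41 + sqrt(-77 - 7)) = -57*(-41 + sqrt(-84)) = -57*(-41 + 2*I*sqrt(21)) = 2337 - 114*I*sqrt(21)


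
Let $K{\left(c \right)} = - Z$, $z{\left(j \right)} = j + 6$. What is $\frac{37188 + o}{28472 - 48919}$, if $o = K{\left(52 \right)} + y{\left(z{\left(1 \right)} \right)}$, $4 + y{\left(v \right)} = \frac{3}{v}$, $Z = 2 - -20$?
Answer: $- \frac{260137}{143129} \approx -1.8175$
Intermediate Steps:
$z{\left(j \right)} = 6 + j$
$Z = 22$ ($Z = 2 + 20 = 22$)
$K{\left(c \right)} = -22$ ($K{\left(c \right)} = \left(-1\right) 22 = -22$)
$y{\left(v \right)} = -4 + \frac{3}{v}$
$o = - \frac{179}{7}$ ($o = -22 - \left(4 - \frac{3}{6 + 1}\right) = -22 - \left(4 - \frac{3}{7}\right) = -22 + \left(-4 + 3 \cdot \frac{1}{7}\right) = -22 + \left(-4 + \frac{3}{7}\right) = -22 - \frac{25}{7} = - \frac{179}{7} \approx -25.571$)
$\frac{37188 + o}{28472 - 48919} = \frac{37188 - \frac{179}{7}}{28472 - 48919} = \frac{260137}{7 \left(-20447\right)} = \frac{260137}{7} \left(- \frac{1}{20447}\right) = - \frac{260137}{143129}$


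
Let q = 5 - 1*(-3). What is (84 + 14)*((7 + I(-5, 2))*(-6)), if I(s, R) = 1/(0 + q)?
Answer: -8379/2 ≈ -4189.5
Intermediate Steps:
q = 8 (q = 5 + 3 = 8)
I(s, R) = 1/8 (I(s, R) = 1/(0 + 8) = 1/8)
(84 + 14)*((7 + I(-5, 2))*(-6)) = (84 + 14)*((7 + 1/8)*(-6)) = 98*((57/8)*(-6)) = 98*(-171/4) = -8379/2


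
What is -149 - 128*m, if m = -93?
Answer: 11755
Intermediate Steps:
-149 - 128*m = -149 - 128*(-93) = -149 + 11904 = 11755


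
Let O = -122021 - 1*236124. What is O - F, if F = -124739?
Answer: -233406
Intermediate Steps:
O = -358145 (O = -122021 - 236124 = -358145)
O - F = -358145 - 1*(-124739) = -358145 + 124739 = -233406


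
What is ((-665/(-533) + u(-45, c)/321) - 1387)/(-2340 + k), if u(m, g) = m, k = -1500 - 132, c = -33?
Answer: 26346279/75509044 ≈ 0.34892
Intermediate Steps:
k = -1632
((-665/(-533) + u(-45, c)/321) - 1387)/(-2340 + k) = ((-665/(-533) - 45/321) - 1387)/(-2340 - 1632) = ((-665*(-1/533) - 45*1/321) - 1387)/(-3972) = ((665/533 - 15/107) - 1387)*(-1/3972) = (63160/57031 - 1387)*(-1/3972) = -79038837/57031*(-1/3972) = 26346279/75509044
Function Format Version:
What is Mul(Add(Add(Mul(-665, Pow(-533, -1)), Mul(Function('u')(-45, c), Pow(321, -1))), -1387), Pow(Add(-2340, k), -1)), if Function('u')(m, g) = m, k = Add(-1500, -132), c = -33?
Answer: Rational(26346279, 75509044) ≈ 0.34892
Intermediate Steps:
k = -1632
Mul(Add(Add(Mul(-665, Pow(-533, -1)), Mul(Function('u')(-45, c), Pow(321, -1))), -1387), Pow(Add(-2340, k), -1)) = Mul(Add(Add(Mul(-665, Pow(-533, -1)), Mul(-45, Pow(321, -1))), -1387), Pow(Add(-2340, -1632), -1)) = Mul(Add(Add(Mul(-665, Rational(-1, 533)), Mul(-45, Rational(1, 321))), -1387), Pow(-3972, -1)) = Mul(Add(Add(Rational(665, 533), Rational(-15, 107)), -1387), Rational(-1, 3972)) = Mul(Add(Rational(63160, 57031), -1387), Rational(-1, 3972)) = Mul(Rational(-79038837, 57031), Rational(-1, 3972)) = Rational(26346279, 75509044)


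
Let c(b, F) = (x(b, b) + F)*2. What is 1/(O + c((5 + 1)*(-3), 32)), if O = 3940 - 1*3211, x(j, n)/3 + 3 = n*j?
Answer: 1/2719 ≈ 0.00036778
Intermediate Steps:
x(j, n) = -9 + 3*j*n (x(j, n) = -9 + 3*(n*j) = -9 + 3*(j*n) = -9 + 3*j*n)
c(b, F) = -18 + 2*F + 6*b² (c(b, F) = ((-9 + 3*b*b) + F)*2 = ((-9 + 3*b²) + F)*2 = (-9 + F + 3*b²)*2 = -18 + 2*F + 6*b²)
O = 729 (O = 3940 - 3211 = 729)
1/(O + c((5 + 1)*(-3), 32)) = 1/(729 + (-18 + 2*32 + 6*((5 + 1)*(-3))²)) = 1/(729 + (-18 + 64 + 6*(6*(-3))²)) = 1/(729 + (-18 + 64 + 6*(-18)²)) = 1/(729 + (-18 + 64 + 6*324)) = 1/(729 + (-18 + 64 + 1944)) = 1/(729 + 1990) = 1/2719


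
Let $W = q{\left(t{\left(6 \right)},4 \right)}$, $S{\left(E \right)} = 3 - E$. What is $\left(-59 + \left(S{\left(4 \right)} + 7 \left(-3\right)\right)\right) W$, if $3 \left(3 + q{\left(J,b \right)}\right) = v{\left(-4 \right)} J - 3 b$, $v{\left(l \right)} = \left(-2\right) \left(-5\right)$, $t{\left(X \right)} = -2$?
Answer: $1107$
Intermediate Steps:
$v{\left(l \right)} = 10$
$q{\left(J,b \right)} = -3 - b + \frac{10 J}{3}$ ($q{\left(J,b \right)} = -3 + \frac{10 J - 3 b}{3} = -3 + \frac{- 3 b + 10 J}{3} = -3 + \left(- b + \frac{10 J}{3}\right) = -3 - b + \frac{10 J}{3}$)
$W = - \frac{41}{3}$ ($W = -3 - 4 + \frac{10}{3} \left(-2\right) = -3 - 4 - \frac{20}{3} = - \frac{41}{3} \approx -13.667$)
$\left(-59 + \left(S{\left(4 \right)} + 7 \left(-3\right)\right)\right) W = \left(-59 + \left(\left(3 - 4\right) + 7 \left(-3\right)\right)\right) \left(- \frac{41}{3}\right) = \left(-59 + \left(\left(3 - 4\right) - 21\right)\right) \left(- \frac{41}{3}\right) = \left(-59 - 22\right) \left(- \frac{41}{3}\right) = \left(-81\right) \left(- \frac{41}{3}\right) = 1107$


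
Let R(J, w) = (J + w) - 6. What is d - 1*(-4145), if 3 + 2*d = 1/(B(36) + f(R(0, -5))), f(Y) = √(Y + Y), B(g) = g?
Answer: 5461151/1318 - I*√22/2636 ≈ 4143.5 - 0.0017794*I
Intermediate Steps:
R(J, w) = -6 + J + w
f(Y) = √2*√Y (f(Y) = √(2*Y) = √2*√Y)
d = -3/2 + 1/(2*(36 + I*√22)) (d = -3/2 + 1/(2*(36 + √2*√(-6 + 0 - 5))) = -3/2 + 1/(2*(36 + √2*√(-11))) = -3/2 + 1/(2*(36 + √2*(I*√11))) = -3/2 + 1/(2*(36 + I*√22)) ≈ -1.4863 - 0.0017794*I)
d - 1*(-4145) = (-3*√22 + 107*I)/(2*(√22 - 36*I)) - 1*(-4145) = (-3*√22 + 107*I)/(2*(√22 - 36*I)) + 4145 = 4145 + (-3*√22 + 107*I)/(2*(√22 - 36*I))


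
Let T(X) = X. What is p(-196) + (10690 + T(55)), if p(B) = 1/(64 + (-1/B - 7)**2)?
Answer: 46614695841/4338265 ≈ 10745.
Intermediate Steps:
p(B) = 1/(64 + (-7 - 1/B)**2)
p(-196) + (10690 + T(55)) = (-196)**2/(1 + 14*(-196) + 113*(-196)**2) + (10690 + 55) = 38416/(1 - 2744 + 113*38416) + 10745 = 38416/(1 - 2744 + 4341008) + 10745 = 38416/4338265 + 10745 = 46614695841/4338265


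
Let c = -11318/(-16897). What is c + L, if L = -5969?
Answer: -100846875/16897 ≈ -5968.3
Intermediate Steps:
c = 11318/16897 (c = -11318*(-1/16897) = 11318/16897 ≈ 0.66982)
c + L = 11318/16897 - 5969 = -100846875/16897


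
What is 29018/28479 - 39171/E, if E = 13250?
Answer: -66460219/34304250 ≈ -1.9374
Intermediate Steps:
29018/28479 - 39171/E = 29018/28479 - 39171/13250 = 29018*(1/28479) - 39171*1/13250 = 2638/2589 - 39171/13250 = -66460219/34304250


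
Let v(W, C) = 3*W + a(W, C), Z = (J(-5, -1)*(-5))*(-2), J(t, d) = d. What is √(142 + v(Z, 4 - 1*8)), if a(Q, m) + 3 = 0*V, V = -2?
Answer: √109 ≈ 10.440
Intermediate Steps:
Z = -10 (Z = -1*(-5)*(-2) = 5*(-2) = -10)
a(Q, m) = -3 (a(Q, m) = -3 + 0*(-2) = -3 + 0 = -3)
v(W, C) = -3 + 3*W (v(W, C) = 3*W - 3 = -3 + 3*W)
√(142 + v(Z, 4 - 1*8)) = √(142 + (-3 + 3*(-10))) = √(142 + (-3 - 30)) = √(142 - 33) = √109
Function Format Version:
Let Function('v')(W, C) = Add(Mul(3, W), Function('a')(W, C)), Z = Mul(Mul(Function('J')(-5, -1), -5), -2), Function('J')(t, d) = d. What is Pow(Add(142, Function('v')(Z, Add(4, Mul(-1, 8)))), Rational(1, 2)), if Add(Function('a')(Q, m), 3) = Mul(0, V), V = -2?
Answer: Pow(109, Rational(1, 2)) ≈ 10.440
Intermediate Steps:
Z = -10 (Z = Mul(Mul(-1, -5), -2) = Mul(5, -2) = -10)
Function('a')(Q, m) = -3 (Function('a')(Q, m) = Add(-3, Mul(0, -2)) = Add(-3, 0) = -3)
Function('v')(W, C) = Add(-3, Mul(3, W)) (Function('v')(W, C) = Add(Mul(3, W), -3) = Add(-3, Mul(3, W)))
Pow(Add(142, Function('v')(Z, Add(4, Mul(-1, 8)))), Rational(1, 2)) = Pow(Add(142, Add(-3, Mul(3, -10))), Rational(1, 2)) = Pow(Add(142, Add(-3, -30)), Rational(1, 2)) = Pow(Add(142, -33), Rational(1, 2)) = Pow(109, Rational(1, 2))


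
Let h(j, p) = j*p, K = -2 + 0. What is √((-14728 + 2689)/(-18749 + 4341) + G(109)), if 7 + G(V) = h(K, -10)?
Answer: √718033486/7204 ≈ 3.7196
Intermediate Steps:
K = -2
G(V) = 13 (G(V) = -7 - 2*(-10) = -7 + 20 = 13)
√((-14728 + 2689)/(-18749 + 4341) + G(109)) = √((-14728 + 2689)/(-18749 + 4341) + 13) = √(-12039/(-14408) + 13) = √(-12039*(-1/14408) + 13) = √(12039/14408 + 13) = √(199343/14408) = √718033486/7204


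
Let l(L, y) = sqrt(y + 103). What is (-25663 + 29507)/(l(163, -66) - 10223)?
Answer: -9824303/26127423 - 961*sqrt(37)/26127423 ≈ -0.37624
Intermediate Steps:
l(L, y) = sqrt(103 + y)
(-25663 + 29507)/(l(163, -66) - 10223) = (-25663 + 29507)/(sqrt(103 - 66) - 10223) = 3844/(sqrt(37) - 10223) = 3844/(-10223 + sqrt(37))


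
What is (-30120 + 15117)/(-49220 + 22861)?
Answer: 15003/26359 ≈ 0.56918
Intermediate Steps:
(-30120 + 15117)/(-49220 + 22861) = -15003/(-26359) = -15003*(-1/26359) = 15003/26359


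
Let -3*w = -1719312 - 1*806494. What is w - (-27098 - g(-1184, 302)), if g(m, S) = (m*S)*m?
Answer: 1272688636/3 ≈ 4.2423e+8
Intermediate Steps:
g(m, S) = S*m² (g(m, S) = (S*m)*m = S*m²)
w = 2525806/3 (w = -(-1719312 - 1*806494)/3 = -(-1719312 - 806494)/3 = -⅓*(-2525806) = 2525806/3 ≈ 8.4194e+5)
w - (-27098 - g(-1184, 302)) = 2525806/3 - (-27098 - 302*(-1184)²) = 2525806/3 - (-27098 - 302*1401856) = 2525806/3 - (-27098 - 1*423360512) = 2525806/3 - (-27098 - 423360512) = 2525806/3 - 1*(-423387610) = 2525806/3 + 423387610 = 1272688636/3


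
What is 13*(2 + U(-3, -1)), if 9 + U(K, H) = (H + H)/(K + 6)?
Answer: -299/3 ≈ -99.667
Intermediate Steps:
U(K, H) = -9 + 2*H/(6 + K) (U(K, H) = -9 + (H + H)/(K + 6) = -9 + (2*H)/(6 + K) = -9 + 2*H/(6 + K))
13*(2 + U(-3, -1)) = 13*(2 + (-54 - 9*(-3) + 2*(-1))/(6 - 3)) = 13*(2 + (-54 + 27 - 2)/3) = 13*(2 + (⅓)*(-29)) = 13*(2 - 29/3) = 13*(-23/3) = -299/3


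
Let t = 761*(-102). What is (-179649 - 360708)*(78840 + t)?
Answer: -658154826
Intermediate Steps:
t = -77622
(-179649 - 360708)*(78840 + t) = (-179649 - 360708)*(78840 - 77622) = -540357*1218 = -658154826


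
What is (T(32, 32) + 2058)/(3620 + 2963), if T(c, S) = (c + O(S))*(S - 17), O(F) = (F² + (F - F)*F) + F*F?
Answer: 33258/6583 ≈ 5.0521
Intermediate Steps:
O(F) = 2*F² (O(F) = (F² + 0*F) + F² = (F² + 0) + F² = F² + F² = 2*F²)
T(c, S) = (-17 + S)*(c + 2*S²) (T(c, S) = (c + 2*S²)*(S - 17) = (c + 2*S²)*(-17 + S) = (-17 + S)*(c + 2*S²))
(T(32, 32) + 2058)/(3620 + 2963) = ((-34*32² - 17*32 + 2*32³ + 32*32) + 2058)/(3620 + 2963) = ((-34*1024 - 544 + 2*32768 + 1024) + 2058)/6583 = ((-34816 - 544 + 65536 + 1024) + 2058)*(1/6583) = (31200 + 2058)*(1/6583) = 33258*(1/6583) = 33258/6583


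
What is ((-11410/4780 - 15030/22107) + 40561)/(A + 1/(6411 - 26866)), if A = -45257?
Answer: -974070737533105/1086927169397184 ≈ -0.89617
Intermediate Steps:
((-11410/4780 - 15030/22107) + 40561)/(A + 1/(6411 - 26866)) = ((-11410/4780 - 15030/22107) + 40561)/(-45257 + 1/(6411 - 26866)) = ((-11410*1/4780 - 15030*1/22107) + 40561)/(-45257 + 1/(-20455)) = ((-1141/478 - 5010/7369) + 40561)/(-45257 - 1/20455) = (-10802809/3522382 + 40561)/(-925731936/20455) = (142860533493/3522382)*(-20455/925731936) = -974070737533105/1086927169397184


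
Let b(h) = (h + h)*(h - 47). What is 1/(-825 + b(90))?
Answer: 1/6915 ≈ 0.00014461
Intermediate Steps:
b(h) = 2*h*(-47 + h) (b(h) = (2*h)*(-47 + h) = 2*h*(-47 + h))
1/(-825 + b(90)) = 1/(-825 + 2*90*(-47 + 90)) = 1/(-825 + 2*90*43) = 1/(-825 + 7740) = 1/6915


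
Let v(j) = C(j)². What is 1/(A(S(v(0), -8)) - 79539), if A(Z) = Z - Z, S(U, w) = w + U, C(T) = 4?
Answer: -1/79539 ≈ -1.2572e-5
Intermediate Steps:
v(j) = 16 (v(j) = 4² = 16)
S(U, w) = U + w
A(Z) = 0
1/(A(S(v(0), -8)) - 79539) = 1/(0 - 79539) = 1/(-79539) = -1/79539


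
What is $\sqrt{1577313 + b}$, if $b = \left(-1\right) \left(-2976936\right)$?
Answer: $\sqrt{4554249} \approx 2134.1$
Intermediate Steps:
$b = 2976936$
$\sqrt{1577313 + b} = \sqrt{1577313 + 2976936} = \sqrt{4554249}$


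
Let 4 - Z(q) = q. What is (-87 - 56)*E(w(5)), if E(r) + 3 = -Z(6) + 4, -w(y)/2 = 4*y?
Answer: -429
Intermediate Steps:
w(y) = -8*y
Z(q) = 4 - q
E(r) = 3 (E(r) = -3 + (-(4 - 1*6) + 4) = -3 + (-(4 - 6) + 4) = -3 + (-1*(-2) + 4) = -3 + (2 + 4) = -3 + 6 = 3)
(-87 - 56)*E(w(5)) = (-87 - 56)*3 = -143*3 = -429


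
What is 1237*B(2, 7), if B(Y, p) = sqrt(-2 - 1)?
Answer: 1237*I*sqrt(3) ≈ 2142.5*I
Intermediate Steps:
B(Y, p) = I*sqrt(3) (B(Y, p) = sqrt(-3) = I*sqrt(3))
1237*B(2, 7) = 1237*(I*sqrt(3)) = 1237*I*sqrt(3)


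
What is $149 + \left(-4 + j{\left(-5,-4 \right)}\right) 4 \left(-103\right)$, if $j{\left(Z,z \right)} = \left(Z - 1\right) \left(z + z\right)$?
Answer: $-17979$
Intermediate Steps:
$j{\left(Z,z \right)} = 2 z \left(-1 + Z\right)$ ($j{\left(Z,z \right)} = \left(-1 + Z\right) 2 z = 2 z \left(-1 + Z\right)$)
$149 + \left(-4 + j{\left(-5,-4 \right)}\right) 4 \left(-103\right) = 149 + \left(-4 + 2 \left(-4\right) \left(-1 - 5\right)\right) 4 \left(-103\right) = 149 + \left(-4 + 2 \left(-4\right) \left(-6\right)\right) 4 \left(-103\right) = 149 + \left(-4 + 48\right) 4 \left(-103\right) = 149 + 44 \cdot 4 \left(-103\right) = 149 + 176 \left(-103\right) = 149 - 18128 = -17979$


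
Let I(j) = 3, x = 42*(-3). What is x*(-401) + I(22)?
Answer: 50529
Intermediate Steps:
x = -126
x*(-401) + I(22) = -126*(-401) + 3 = 50526 + 3 = 50529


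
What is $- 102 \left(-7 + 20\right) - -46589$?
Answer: $45263$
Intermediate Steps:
$- 102 \left(-7 + 20\right) - -46589 = \left(-102\right) 13 + 46589 = -1326 + 46589 = 45263$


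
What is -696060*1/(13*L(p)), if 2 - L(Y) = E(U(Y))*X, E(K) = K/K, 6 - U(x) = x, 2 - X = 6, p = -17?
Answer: -116010/13 ≈ -8923.8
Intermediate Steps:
X = -4 (X = 2 - 1*6 = 2 - 6 = -4)
U(x) = 6 - x
E(K) = 1
L(Y) = 6 (L(Y) = 2 - (-4) = 2 - 1*(-4) = 2 + 4 = 6)
-696060*1/(13*L(p)) = -696060/(6*13) = -696060/78 = -696060*1/78 = -116010/13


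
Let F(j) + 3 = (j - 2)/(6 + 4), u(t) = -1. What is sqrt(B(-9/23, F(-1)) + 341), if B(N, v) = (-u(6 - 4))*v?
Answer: sqrt(33770)/10 ≈ 18.377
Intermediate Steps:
F(j) = -16/5 + j/10 (F(j) = -3 + (j - 2)/(6 + 4) = -3 + (-2 + j)/10 = -3 + (-2 + j)*(1/10) = -3 + (-1/5 + j/10) = -16/5 + j/10)
B(N, v) = v (B(N, v) = (-1*(-1))*v = 1*v = v)
sqrt(B(-9/23, F(-1)) + 341) = sqrt((-16/5 + (1/10)*(-1)) + 341) = sqrt((-16/5 - 1/10) + 341) = sqrt(-33/10 + 341) = sqrt(3377/10) = sqrt(33770)/10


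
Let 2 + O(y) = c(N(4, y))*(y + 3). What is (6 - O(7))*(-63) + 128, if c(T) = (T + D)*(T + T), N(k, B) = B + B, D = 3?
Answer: 299504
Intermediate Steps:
N(k, B) = 2*B
c(T) = 2*T*(3 + T) (c(T) = (T + 3)*(T + T) = (3 + T)*(2*T) = 2*T*(3 + T))
O(y) = -2 + 4*y*(3 + y)*(3 + 2*y) (O(y) = -2 + (2*(2*y)*(3 + 2*y))*(y + 3) = -2 + (4*y*(3 + 2*y))*(3 + y) = -2 + 4*y*(3 + y)*(3 + 2*y))
(6 - O(7))*(-63) + 128 = (6 - (-2 + 8*7³ + 36*7 + 36*7²))*(-63) + 128 = (6 - (-2 + 8*343 + 252 + 36*49))*(-63) + 128 = (6 - (-2 + 2744 + 252 + 1764))*(-63) + 128 = (6 - 1*4758)*(-63) + 128 = (6 - 4758)*(-63) + 128 = -4752*(-63) + 128 = 299376 + 128 = 299504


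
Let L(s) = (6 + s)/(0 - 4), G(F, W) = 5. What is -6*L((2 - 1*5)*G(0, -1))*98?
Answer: -1323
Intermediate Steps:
L(s) = -3/2 - s/4 (L(s) = (6 + s)/(-4) = (6 + s)*(-¼) = -3/2 - s/4)
-6*L((2 - 1*5)*G(0, -1))*98 = -6*(-3/2 - (2 - 1*5)*5/4)*98 = -6*(-3/2 - (2 - 5)*5/4)*98 = -6*(-3/2 - (-3)*5/4)*98 = -6*(-3/2 - ¼*(-15))*98 = -6*(-3/2 + 15/4)*98 = -6*9/4*98 = -27/2*98 = -1323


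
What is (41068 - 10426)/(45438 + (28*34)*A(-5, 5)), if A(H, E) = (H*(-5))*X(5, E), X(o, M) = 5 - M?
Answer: 5107/7573 ≈ 0.67437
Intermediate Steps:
A(H, E) = -5*H*(5 - E) (A(H, E) = (H*(-5))*(5 - E) = (-5*H)*(5 - E) = -5*H*(5 - E))
(41068 - 10426)/(45438 + (28*34)*A(-5, 5)) = (41068 - 10426)/(45438 + (28*34)*(5*(-5)*(-5 + 5))) = 30642/(45438 + 952*(5*(-5)*0)) = 30642/(45438 + 952*0) = 30642/(45438 + 0) = 30642/45438 = 30642*(1/45438) = 5107/7573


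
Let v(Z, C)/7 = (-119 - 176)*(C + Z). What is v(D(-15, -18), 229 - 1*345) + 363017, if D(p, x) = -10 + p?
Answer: 654182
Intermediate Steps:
v(Z, C) = -2065*C - 2065*Z (v(Z, C) = 7*((-119 - 176)*(C + Z)) = 7*(-295*(C + Z)) = 7*(-295*C - 295*Z) = -2065*C - 2065*Z)
v(D(-15, -18), 229 - 1*345) + 363017 = (-2065*(229 - 1*345) - 2065*(-10 - 15)) + 363017 = (-2065*(229 - 345) - 2065*(-25)) + 363017 = (-2065*(-116) + 51625) + 363017 = (239540 + 51625) + 363017 = 291165 + 363017 = 654182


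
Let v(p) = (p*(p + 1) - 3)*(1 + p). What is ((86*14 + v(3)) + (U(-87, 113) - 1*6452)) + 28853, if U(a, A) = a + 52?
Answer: 23606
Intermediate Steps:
U(a, A) = 52 + a
v(p) = (1 + p)*(-3 + p*(1 + p)) (v(p) = (p*(1 + p) - 3)*(1 + p) = (-3 + p*(1 + p))*(1 + p) = (1 + p)*(-3 + p*(1 + p)))
((86*14 + v(3)) + (U(-87, 113) - 1*6452)) + 28853 = ((86*14 + (-3 + 3³ - 2*3 + 2*3²)) + ((52 - 87) - 1*6452)) + 28853 = ((1204 + (-3 + 27 - 6 + 2*9)) + (-35 - 6452)) + 28853 = ((1204 + (-3 + 27 - 6 + 18)) - 6487) + 28853 = ((1204 + 36) - 6487) + 28853 = (1240 - 6487) + 28853 = -5247 + 28853 = 23606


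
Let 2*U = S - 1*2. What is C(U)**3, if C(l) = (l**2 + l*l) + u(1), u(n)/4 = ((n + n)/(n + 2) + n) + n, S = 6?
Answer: 175616/27 ≈ 6504.3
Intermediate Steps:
U = 2 (U = (6 - 1*2)/2 = (6 - 2)/2 = (1/2)*4 = 2)
u(n) = 8*n + 8*n/(2 + n) (u(n) = 4*(((n + n)/(n + 2) + n) + n) = 4*(((2*n)/(2 + n) + n) + n) = 4*((2*n/(2 + n) + n) + n) = 4*((n + 2*n/(2 + n)) + n) = 4*(2*n + 2*n/(2 + n)) = 8*n + 8*n/(2 + n))
C(l) = 32/3 + 2*l**2 (C(l) = (l**2 + l*l) + 8*1*(3 + 1)/(2 + 1) = (l**2 + l**2) + 8*1*4/3 = 2*l**2 + 8*1*(1/3)*4 = 2*l**2 + 32/3 = 32/3 + 2*l**2)
C(U)**3 = (32/3 + 2*2**2)**3 = (32/3 + 2*4)**3 = (32/3 + 8)**3 = (56/3)**3 = 175616/27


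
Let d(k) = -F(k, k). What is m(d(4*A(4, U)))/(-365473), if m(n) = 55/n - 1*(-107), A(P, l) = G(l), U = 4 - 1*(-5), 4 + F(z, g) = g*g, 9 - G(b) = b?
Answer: -483/1461892 ≈ -0.00033039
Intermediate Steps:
G(b) = 9 - b
F(z, g) = -4 + g² (F(z, g) = -4 + g*g = -4 + g²)
U = 9 (U = 4 + 5 = 9)
A(P, l) = 9 - l
d(k) = 4 - k² (d(k) = -(-4 + k²) = 4 - k²)
m(n) = 107 + 55/n (m(n) = 55/n + 107 = 107 + 55/n)
m(d(4*A(4, U)))/(-365473) = (107 + 55/(4 - (4*(9 - 1*9))²))/(-365473) = (107 + 55/(4 - (4*(9 - 9))²))*(-1/365473) = (107 + 55/(4 - (4*0)²))*(-1/365473) = (107 + 55/(4 - 1*0²))*(-1/365473) = (107 + 55/(4 - 1*0))*(-1/365473) = (107 + 55/(4 + 0))*(-1/365473) = (107 + 55/4)*(-1/365473) = (483/4)*(-1/365473) = -483/1461892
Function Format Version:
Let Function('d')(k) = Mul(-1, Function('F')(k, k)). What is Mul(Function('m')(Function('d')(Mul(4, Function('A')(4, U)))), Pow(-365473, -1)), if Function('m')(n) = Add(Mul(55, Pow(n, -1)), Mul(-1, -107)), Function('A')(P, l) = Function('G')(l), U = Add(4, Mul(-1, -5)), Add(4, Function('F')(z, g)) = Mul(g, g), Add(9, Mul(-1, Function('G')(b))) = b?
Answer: Rational(-483, 1461892) ≈ -0.00033039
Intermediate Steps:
Function('G')(b) = Add(9, Mul(-1, b))
Function('F')(z, g) = Add(-4, Pow(g, 2)) (Function('F')(z, g) = Add(-4, Mul(g, g)) = Add(-4, Pow(g, 2)))
U = 9 (U = Add(4, 5) = 9)
Function('A')(P, l) = Add(9, Mul(-1, l))
Function('d')(k) = Add(4, Mul(-1, Pow(k, 2))) (Function('d')(k) = Mul(-1, Add(-4, Pow(k, 2))) = Add(4, Mul(-1, Pow(k, 2))))
Function('m')(n) = Add(107, Mul(55, Pow(n, -1))) (Function('m')(n) = Add(Mul(55, Pow(n, -1)), 107) = Add(107, Mul(55, Pow(n, -1))))
Mul(Function('m')(Function('d')(Mul(4, Function('A')(4, U)))), Pow(-365473, -1)) = Mul(Add(107, Mul(55, Pow(Add(4, Mul(-1, Pow(Mul(4, Add(9, Mul(-1, 9))), 2))), -1))), Pow(-365473, -1)) = Mul(Add(107, Mul(55, Pow(Add(4, Mul(-1, Pow(Mul(4, Add(9, -9)), 2))), -1))), Rational(-1, 365473)) = Mul(Add(107, Mul(55, Pow(Add(4, Mul(-1, Pow(Mul(4, 0), 2))), -1))), Rational(-1, 365473)) = Mul(Add(107, Mul(55, Pow(Add(4, Mul(-1, Pow(0, 2))), -1))), Rational(-1, 365473)) = Mul(Add(107, Mul(55, Pow(Add(4, Mul(-1, 0)), -1))), Rational(-1, 365473)) = Mul(Add(107, Mul(55, Pow(Add(4, 0), -1))), Rational(-1, 365473)) = Mul(Add(107, Mul(55, Pow(4, -1))), Rational(-1, 365473)) = Mul(Add(107, Mul(55, Rational(1, 4))), Rational(-1, 365473)) = Mul(Add(107, Rational(55, 4)), Rational(-1, 365473)) = Mul(Rational(483, 4), Rational(-1, 365473)) = Rational(-483, 1461892)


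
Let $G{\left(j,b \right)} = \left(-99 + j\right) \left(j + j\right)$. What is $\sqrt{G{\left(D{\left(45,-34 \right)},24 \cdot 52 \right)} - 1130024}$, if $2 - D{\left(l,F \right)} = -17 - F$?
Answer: $2 i \sqrt{281651} \approx 1061.4 i$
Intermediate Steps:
$D{\left(l,F \right)} = 19 + F$ ($D{\left(l,F \right)} = 2 - \left(-17 - F\right) = 2 + \left(17 + F\right) = 19 + F$)
$G{\left(j,b \right)} = 2 j \left(-99 + j\right)$ ($G{\left(j,b \right)} = \left(-99 + j\right) 2 j = 2 j \left(-99 + j\right)$)
$\sqrt{G{\left(D{\left(45,-34 \right)},24 \cdot 52 \right)} - 1130024} = \sqrt{2 \left(19 - 34\right) \left(-99 + \left(19 - 34\right)\right) - 1130024} = \sqrt{2 \left(-15\right) \left(-99 - 15\right) - 1130024} = \sqrt{2 \left(-15\right) \left(-114\right) - 1130024} = \sqrt{3420 - 1130024} = \sqrt{-1126604} = 2 i \sqrt{281651}$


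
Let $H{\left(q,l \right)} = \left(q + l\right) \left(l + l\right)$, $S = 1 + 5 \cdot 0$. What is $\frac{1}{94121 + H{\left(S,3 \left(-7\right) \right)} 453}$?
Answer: $\frac{1}{474641} \approx 2.1069 \cdot 10^{-6}$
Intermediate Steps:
$S = 1$ ($S = 1 + 0 = 1$)
$H{\left(q,l \right)} = 2 l \left(l + q\right)$ ($H{\left(q,l \right)} = \left(l + q\right) 2 l = 2 l \left(l + q\right)$)
$\frac{1}{94121 + H{\left(S,3 \left(-7\right) \right)} 453} = \frac{1}{94121 + 2 \cdot 3 \left(-7\right) \left(3 \left(-7\right) + 1\right) 453} = \frac{1}{94121 + 2 \left(-21\right) \left(-21 + 1\right) 453} = \frac{1}{94121 + 2 \left(-21\right) \left(-20\right) 453} = \frac{1}{94121 + 840 \cdot 453} = \frac{1}{94121 + 380520} = \frac{1}{474641}$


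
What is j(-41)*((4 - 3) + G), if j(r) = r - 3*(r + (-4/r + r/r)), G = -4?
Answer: -9681/41 ≈ -236.12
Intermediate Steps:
j(r) = -3 - 2*r + 12/r (j(r) = r - 3*(r + (-4/r + 1)) = r - 3*(r + (1 - 4/r)) = r - 3*(1 + r - 4/r) = r + (-3 - 3*r + 12/r) = -3 - 2*r + 12/r)
j(-41)*((4 - 3) + G) = (-3 - 2*(-41) + 12/(-41))*((4 - 3) - 4) = (-3 + 82 + 12*(-1/41))*(1 - 4) = (-3 + 82 - 12/41)*(-3) = (3227/41)*(-3) = -9681/41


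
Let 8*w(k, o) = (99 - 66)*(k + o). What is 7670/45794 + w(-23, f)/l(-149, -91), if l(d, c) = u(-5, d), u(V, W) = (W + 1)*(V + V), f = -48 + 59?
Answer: 9084797/67775120 ≈ 0.13404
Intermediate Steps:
f = 11
u(V, W) = 2*V*(1 + W) (u(V, W) = (1 + W)*(2*V) = 2*V*(1 + W))
w(k, o) = 33*k/8 + 33*o/8 (w(k, o) = ((99 - 66)*(k + o))/8 = (33*(k + o))/8 = (33*k + 33*o)/8 = 33*k/8 + 33*o/8)
l(d, c) = -10 - 10*d (l(d, c) = 2*(-5)*(1 + d) = -10 - 10*d)
7670/45794 + w(-23, f)/l(-149, -91) = 7670/45794 + ((33/8)*(-23) + (33/8)*11)/(-10 - 10*(-149)) = 7670*(1/45794) + (-759/8 + 363/8)/(-10 + 1490) = 3835/22897 - 99/2/1480 = 3835/22897 - 99/2*1/1480 = 3835/22897 - 99/2960 = 9084797/67775120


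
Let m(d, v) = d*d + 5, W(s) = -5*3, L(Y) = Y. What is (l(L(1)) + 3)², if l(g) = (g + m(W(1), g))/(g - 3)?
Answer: 50625/4 ≈ 12656.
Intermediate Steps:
W(s) = -15
m(d, v) = 5 + d² (m(d, v) = d² + 5 = 5 + d²)
l(g) = (230 + g)/(-3 + g) (l(g) = (g + (5 + (-15)²))/(g - 3) = (g + (5 + 225))/(-3 + g) = (g + 230)/(-3 + g) = (230 + g)/(-3 + g))
(l(L(1)) + 3)² = ((230 + 1)/(-3 + 1) + 3)² = (231/(-2) + 3)² = (-½*231 + 3)² = (-231/2 + 3)² = (-225/2)² = 50625/4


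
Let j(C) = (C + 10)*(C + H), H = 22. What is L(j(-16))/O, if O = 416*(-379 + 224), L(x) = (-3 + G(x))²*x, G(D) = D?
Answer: 1053/1240 ≈ 0.84919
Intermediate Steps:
j(C) = (10 + C)*(22 + C) (j(C) = (C + 10)*(C + 22) = (10 + C)*(22 + C))
L(x) = x*(-3 + x)² (L(x) = (-3 + x)²*x = x*(-3 + x)²)
O = -64480 (O = 416*(-155) = -64480)
L(j(-16))/O = ((220 + (-16)² + 32*(-16))*(-3 + (220 + (-16)² + 32*(-16)))²)/(-64480) = ((220 + 256 - 512)*(-3 + (220 + 256 - 512))²)*(-1/64480) = -36*(-3 - 36)²*(-1/64480) = -36*(-39)²*(-1/64480) = -36*1521*(-1/64480) = -54756*(-1/64480) = 1053/1240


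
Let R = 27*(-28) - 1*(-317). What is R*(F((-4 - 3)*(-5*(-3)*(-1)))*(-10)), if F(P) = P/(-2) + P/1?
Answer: 230475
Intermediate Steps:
F(P) = P/2 (F(P) = P*(-1/2) + P*1 = -P/2 + P = P/2)
R = -439 (R = -756 + 317 = -439)
R*(F((-4 - 3)*(-5*(-3)*(-1)))*(-10)) = -439*((-4 - 3)*(-5*(-3)*(-1)))/2*(-10) = -439*(-105*(-1))/2*(-10) = -439*(-7*(-15))/2*(-10) = -439*(1/2)*105*(-10) = -46095*(-10)/2 = -439*(-525) = 230475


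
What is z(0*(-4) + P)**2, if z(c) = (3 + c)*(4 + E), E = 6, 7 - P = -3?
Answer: 16900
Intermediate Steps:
P = 10 (P = 7 - 1*(-3) = 7 + 3 = 10)
z(c) = 30 + 10*c (z(c) = (3 + c)*(4 + 6) = (3 + c)*10 = 30 + 10*c)
z(0*(-4) + P)**2 = (30 + 10*(0*(-4) + 10))**2 = (30 + 10*(0 + 10))**2 = (30 + 10*10)**2 = (30 + 100)**2 = 130**2 = 16900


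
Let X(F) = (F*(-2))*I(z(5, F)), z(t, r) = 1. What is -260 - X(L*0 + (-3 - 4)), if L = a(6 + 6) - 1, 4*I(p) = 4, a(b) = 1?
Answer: -274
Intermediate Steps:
I(p) = 1 (I(p) = (¼)*4 = 1)
L = 0 (L = 1 - 1 = 0)
X(F) = -2*F (X(F) = (F*(-2))*1 = -2*F*1 = -2*F)
-260 - X(L*0 + (-3 - 4)) = -260 - (-2)*(0*0 + (-3 - 4)) = -260 - (-2)*(0 - 7) = -260 - (-2)*(-7) = -260 - 1*14 = -260 - 14 = -274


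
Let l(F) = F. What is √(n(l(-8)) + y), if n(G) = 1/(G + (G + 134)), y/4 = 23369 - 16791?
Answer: √366368406/118 ≈ 162.21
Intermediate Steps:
y = 26312 (y = 4*(23369 - 16791) = 4*6578 = 26312)
n(G) = 1/(134 + 2*G) (n(G) = 1/(G + (134 + G)) = 1/(134 + 2*G))
√(n(l(-8)) + y) = √(1/(2*(67 - 8)) + 26312) = √((½)/59 + 26312) = √((½)*(1/59) + 26312) = √(1/118 + 26312) = √(3104817/118) = √366368406/118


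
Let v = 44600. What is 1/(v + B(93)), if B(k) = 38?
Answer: 1/44638 ≈ 2.2402e-5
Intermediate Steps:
1/(v + B(93)) = 1/(44600 + 38) = 1/44638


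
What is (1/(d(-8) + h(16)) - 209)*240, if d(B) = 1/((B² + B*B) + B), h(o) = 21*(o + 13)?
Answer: -3665714160/73081 ≈ -50160.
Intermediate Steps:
h(o) = 273 + 21*o (h(o) = 21*(13 + o) = 273 + 21*o)
d(B) = 1/(B + 2*B²) (d(B) = 1/((B² + B²) + B) = 1/(2*B² + B) = 1/(B + 2*B²))
(1/(d(-8) + h(16)) - 209)*240 = (1/(1/((-8)*(1 + 2*(-8))) + (273 + 21*16)) - 209)*240 = (1/(-1/(8*(1 - 16)) + (273 + 336)) - 209)*240 = (1/(-⅛/(-15) + 609) - 209)*240 = (1/(-⅛*(-1/15) + 609) - 209)*240 = (1/(1/120 + 609) - 209)*240 = (1/(73081/120) - 209)*240 = (120/73081 - 209)*240 = -15273809/73081*240 = -3665714160/73081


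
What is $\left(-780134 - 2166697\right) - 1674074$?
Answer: $-4620905$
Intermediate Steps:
$\left(-780134 - 2166697\right) - 1674074 = -2946831 - 1674074 = -4620905$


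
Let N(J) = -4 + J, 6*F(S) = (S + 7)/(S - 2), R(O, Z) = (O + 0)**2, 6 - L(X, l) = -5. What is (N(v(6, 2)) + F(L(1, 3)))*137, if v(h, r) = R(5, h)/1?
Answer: 8768/3 ≈ 2922.7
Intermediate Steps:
L(X, l) = 11 (L(X, l) = 6 - 1*(-5) = 6 + 5 = 11)
R(O, Z) = O**2
v(h, r) = 25 (v(h, r) = 5**2/1 = 25*1 = 25)
F(S) = (7 + S)/(6*(-2 + S)) (F(S) = ((S + 7)/(S - 2))/6 = ((7 + S)/(-2 + S))/6 = (7 + S)/(6*(-2 + S)))
(N(v(6, 2)) + F(L(1, 3)))*137 = ((-4 + 25) + (7 + 11)/(6*(-2 + 11)))*137 = (21 + (1/6)*18/9)*137 = (21 + (1/6)*(1/9)*18)*137 = (21 + 1/3)*137 = (64/3)*137 = 8768/3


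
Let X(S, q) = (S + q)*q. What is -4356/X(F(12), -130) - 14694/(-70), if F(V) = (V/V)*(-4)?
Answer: 6391614/30485 ≈ 209.66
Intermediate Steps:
F(V) = -4 (F(V) = 1*(-4) = -4)
X(S, q) = q*(S + q)
-4356/X(F(12), -130) - 14694/(-70) = -4356*(-1/(130*(-4 - 130))) - 14694/(-70) = -4356/((-130*(-134))) - 14694*(-1/70) = -4356/17420 + 7347/35 = -4356*1/17420 + 7347/35 = -1089/4355 + 7347/35 = 6391614/30485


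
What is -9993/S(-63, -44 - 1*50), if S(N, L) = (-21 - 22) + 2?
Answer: 9993/41 ≈ 243.73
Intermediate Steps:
S(N, L) = -41 (S(N, L) = -43 + 2 = -41)
-9993/S(-63, -44 - 1*50) = -9993/(-41) = -9993*(-1/41) = 9993/41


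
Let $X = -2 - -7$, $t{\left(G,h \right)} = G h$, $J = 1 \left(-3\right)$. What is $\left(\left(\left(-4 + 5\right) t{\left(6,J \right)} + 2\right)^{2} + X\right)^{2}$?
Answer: $68121$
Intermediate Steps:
$J = -3$
$X = 5$ ($X = -2 + 7 = 5$)
$\left(\left(\left(-4 + 5\right) t{\left(6,J \right)} + 2\right)^{2} + X\right)^{2} = \left(\left(\left(-4 + 5\right) 6 \left(-3\right) + 2\right)^{2} + 5\right)^{2} = \left(\left(1 \left(-18\right) + 2\right)^{2} + 5\right)^{2} = \left(\left(-18 + 2\right)^{2} + 5\right)^{2} = \left(\left(-16\right)^{2} + 5\right)^{2} = \left(256 + 5\right)^{2} = 261^{2} = 68121$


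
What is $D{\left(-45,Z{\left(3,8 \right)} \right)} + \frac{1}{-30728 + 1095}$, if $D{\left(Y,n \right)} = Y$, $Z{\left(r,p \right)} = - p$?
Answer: $- \frac{1333486}{29633} \approx -45.0$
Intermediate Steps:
$D{\left(-45,Z{\left(3,8 \right)} \right)} + \frac{1}{-30728 + 1095} = -45 + \frac{1}{-30728 + 1095} = -45 + \frac{1}{-29633} = -45 - \frac{1}{29633} = - \frac{1333486}{29633}$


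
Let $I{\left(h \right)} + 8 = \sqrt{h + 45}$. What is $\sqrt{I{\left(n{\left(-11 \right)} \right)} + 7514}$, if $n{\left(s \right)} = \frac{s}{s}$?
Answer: $\sqrt{7506 + \sqrt{46}} \approx 86.676$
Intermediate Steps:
$n{\left(s \right)} = 1$
$I{\left(h \right)} = -8 + \sqrt{45 + h}$ ($I{\left(h \right)} = -8 + \sqrt{h + 45} = -8 + \sqrt{45 + h}$)
$\sqrt{I{\left(n{\left(-11 \right)} \right)} + 7514} = \sqrt{\left(-8 + \sqrt{45 + 1}\right) + 7514} = \sqrt{\left(-8 + \sqrt{46}\right) + 7514} = \sqrt{7506 + \sqrt{46}}$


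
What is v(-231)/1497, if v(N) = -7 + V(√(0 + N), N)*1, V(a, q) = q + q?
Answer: -469/1497 ≈ -0.31329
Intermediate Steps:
V(a, q) = 2*q
v(N) = -7 + 2*N (v(N) = -7 + (2*N)*1 = -7 + 2*N)
v(-231)/1497 = (-7 + 2*(-231))/1497 = (-7 - 462)*(1/1497) = -469*1/1497 = -469/1497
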